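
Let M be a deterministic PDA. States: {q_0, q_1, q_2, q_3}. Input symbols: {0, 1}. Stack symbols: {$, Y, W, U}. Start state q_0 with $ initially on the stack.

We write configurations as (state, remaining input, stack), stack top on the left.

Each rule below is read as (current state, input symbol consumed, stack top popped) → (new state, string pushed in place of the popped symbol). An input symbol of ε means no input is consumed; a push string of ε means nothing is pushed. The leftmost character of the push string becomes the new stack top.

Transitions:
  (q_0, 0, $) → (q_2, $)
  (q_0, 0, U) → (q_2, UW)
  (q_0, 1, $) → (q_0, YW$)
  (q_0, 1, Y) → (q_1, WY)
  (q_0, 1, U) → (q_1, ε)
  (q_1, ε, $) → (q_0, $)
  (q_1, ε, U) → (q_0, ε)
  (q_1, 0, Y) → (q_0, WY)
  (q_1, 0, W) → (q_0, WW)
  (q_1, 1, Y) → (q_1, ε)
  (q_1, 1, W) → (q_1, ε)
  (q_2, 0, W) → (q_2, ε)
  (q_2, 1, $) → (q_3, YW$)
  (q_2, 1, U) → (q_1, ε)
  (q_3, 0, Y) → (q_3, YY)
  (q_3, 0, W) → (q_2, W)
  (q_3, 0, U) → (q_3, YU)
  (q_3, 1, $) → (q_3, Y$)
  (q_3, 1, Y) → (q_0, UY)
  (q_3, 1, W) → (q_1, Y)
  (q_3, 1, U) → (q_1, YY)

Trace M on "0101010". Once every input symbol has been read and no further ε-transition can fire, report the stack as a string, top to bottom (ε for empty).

WWYYW$

(q_0, 0101010, $) ⊢ (q_2, 101010, $) ⊢ (q_3, 01010, YW$) ⊢ (q_3, 1010, YYW$) ⊢ (q_0, 010, UYYW$) ⊢ (q_2, 10, UWYYW$) ⊢ (q_1, 0, WYYW$) ⊢ (q_0, ε, WWYYW$)
All input consumed in state q_0 with stack WWYYW$.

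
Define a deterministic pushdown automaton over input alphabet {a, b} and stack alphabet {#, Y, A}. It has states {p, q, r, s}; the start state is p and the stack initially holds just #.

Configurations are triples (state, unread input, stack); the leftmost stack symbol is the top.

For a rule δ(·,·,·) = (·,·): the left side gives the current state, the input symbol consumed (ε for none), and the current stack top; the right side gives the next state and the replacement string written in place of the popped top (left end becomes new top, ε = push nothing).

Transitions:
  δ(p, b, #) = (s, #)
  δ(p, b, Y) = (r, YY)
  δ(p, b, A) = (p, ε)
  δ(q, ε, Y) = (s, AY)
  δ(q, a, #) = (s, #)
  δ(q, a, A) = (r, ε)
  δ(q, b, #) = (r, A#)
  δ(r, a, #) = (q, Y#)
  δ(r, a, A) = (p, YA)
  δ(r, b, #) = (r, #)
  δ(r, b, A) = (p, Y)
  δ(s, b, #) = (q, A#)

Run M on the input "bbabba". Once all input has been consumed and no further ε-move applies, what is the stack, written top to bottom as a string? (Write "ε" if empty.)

AY#

(p, bbabba, #)
  read b, top #: go to s, push # → (s, babba, #)
  read b, top #: go to q, push A# → (q, abba, A#)
  read a, top A: go to r, push ε → (r, bba, #)
  read b, top #: go to r, push # → (r, ba, #)
  read b, top #: go to r, push # → (r, a, #)
  read a, top #: go to q, push Y# → (q, ε, Y#)
  ε-move, top Y: go to s, push AY → (s, ε, AY#)
All input consumed in state s with stack AY#.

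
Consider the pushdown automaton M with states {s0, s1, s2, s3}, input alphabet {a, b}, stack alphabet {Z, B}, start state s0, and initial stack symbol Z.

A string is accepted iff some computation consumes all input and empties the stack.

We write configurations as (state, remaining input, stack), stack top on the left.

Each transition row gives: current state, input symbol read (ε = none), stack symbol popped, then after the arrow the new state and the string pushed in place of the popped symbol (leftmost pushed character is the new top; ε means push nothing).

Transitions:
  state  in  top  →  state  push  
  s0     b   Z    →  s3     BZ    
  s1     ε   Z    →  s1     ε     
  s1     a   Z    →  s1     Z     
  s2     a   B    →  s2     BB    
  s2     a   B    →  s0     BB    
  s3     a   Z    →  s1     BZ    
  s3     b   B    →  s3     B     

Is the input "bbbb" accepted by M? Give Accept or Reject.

No computation consumes all input and empties the stack.

Reject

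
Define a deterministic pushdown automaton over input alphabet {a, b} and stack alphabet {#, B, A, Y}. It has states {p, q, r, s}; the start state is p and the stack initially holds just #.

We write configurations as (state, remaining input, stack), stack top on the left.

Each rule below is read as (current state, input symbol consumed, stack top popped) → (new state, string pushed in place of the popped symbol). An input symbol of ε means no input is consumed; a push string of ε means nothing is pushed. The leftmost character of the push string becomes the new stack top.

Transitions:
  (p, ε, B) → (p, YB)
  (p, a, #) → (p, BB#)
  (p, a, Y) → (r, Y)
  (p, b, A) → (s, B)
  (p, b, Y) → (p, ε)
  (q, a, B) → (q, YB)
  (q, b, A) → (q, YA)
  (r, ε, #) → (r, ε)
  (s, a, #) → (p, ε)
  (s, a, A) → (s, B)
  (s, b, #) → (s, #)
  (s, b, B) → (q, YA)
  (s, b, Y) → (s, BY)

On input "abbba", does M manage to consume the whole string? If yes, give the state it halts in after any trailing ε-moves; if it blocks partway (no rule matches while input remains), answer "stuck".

r

(p, abbba, #) ⊢ (p, bbba, BB#) ⊢ (p, bbba, YBB#) ⊢ (p, bba, BB#) ⊢ (p, bba, YBB#) ⊢ (p, ba, BB#) ⊢ (p, ba, YBB#) ⊢ (p, a, BB#) ⊢ (p, a, YBB#) ⊢ (r, ε, YBB#)
All input consumed; M is in state r.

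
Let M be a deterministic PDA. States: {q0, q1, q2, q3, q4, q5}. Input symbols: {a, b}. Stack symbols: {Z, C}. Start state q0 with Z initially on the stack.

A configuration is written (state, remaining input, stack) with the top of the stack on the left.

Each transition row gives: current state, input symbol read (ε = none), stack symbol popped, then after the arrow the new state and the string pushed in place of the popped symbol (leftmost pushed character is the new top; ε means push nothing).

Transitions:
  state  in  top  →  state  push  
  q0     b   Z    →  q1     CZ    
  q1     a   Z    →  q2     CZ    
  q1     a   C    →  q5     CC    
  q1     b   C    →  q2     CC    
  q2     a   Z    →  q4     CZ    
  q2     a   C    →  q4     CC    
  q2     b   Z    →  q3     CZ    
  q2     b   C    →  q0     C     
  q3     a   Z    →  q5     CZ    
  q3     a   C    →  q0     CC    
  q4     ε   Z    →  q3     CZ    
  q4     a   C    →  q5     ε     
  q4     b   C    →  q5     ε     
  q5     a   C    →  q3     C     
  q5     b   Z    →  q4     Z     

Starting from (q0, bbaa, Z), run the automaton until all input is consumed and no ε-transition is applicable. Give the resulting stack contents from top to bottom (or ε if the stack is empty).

(q0, bbaa, Z)
  read b, top Z: go to q1, push CZ → (q1, baa, CZ)
  read b, top C: go to q2, push CC → (q2, aa, CCZ)
  read a, top C: go to q4, push CC → (q4, a, CCCZ)
  read a, top C: go to q5, push ε → (q5, ε, CCZ)
All input consumed in state q5 with stack CCZ.

CCZ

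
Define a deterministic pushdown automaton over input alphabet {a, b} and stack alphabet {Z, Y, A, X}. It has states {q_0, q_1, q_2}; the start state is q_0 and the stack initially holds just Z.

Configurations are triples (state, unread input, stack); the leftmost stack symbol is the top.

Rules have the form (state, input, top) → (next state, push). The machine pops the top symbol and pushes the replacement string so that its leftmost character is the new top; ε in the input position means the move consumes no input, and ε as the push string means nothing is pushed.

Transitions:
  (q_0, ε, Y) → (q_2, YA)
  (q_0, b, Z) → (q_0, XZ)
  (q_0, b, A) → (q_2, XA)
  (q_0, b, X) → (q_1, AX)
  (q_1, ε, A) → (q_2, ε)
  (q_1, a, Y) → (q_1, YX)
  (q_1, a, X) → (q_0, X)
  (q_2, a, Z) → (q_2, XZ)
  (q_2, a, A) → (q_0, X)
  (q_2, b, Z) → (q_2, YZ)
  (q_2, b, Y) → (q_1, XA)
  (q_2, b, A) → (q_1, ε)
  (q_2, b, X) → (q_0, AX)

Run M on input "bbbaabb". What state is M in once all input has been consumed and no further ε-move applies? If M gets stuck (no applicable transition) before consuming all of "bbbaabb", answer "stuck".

stuck

(q_0, bbbaabb, Z)
  read b, top Z: go to q_0, push XZ → (q_0, bbaabb, XZ)
  read b, top X: go to q_1, push AX → (q_1, baabb, AXZ)
  ε-move, top A: go to q_2, push ε → (q_2, baabb, XZ)
  read b, top X: go to q_0, push AX → (q_0, aabb, AXZ)
No transition for (q_0, a, top A); M blocks with input aabb remaining.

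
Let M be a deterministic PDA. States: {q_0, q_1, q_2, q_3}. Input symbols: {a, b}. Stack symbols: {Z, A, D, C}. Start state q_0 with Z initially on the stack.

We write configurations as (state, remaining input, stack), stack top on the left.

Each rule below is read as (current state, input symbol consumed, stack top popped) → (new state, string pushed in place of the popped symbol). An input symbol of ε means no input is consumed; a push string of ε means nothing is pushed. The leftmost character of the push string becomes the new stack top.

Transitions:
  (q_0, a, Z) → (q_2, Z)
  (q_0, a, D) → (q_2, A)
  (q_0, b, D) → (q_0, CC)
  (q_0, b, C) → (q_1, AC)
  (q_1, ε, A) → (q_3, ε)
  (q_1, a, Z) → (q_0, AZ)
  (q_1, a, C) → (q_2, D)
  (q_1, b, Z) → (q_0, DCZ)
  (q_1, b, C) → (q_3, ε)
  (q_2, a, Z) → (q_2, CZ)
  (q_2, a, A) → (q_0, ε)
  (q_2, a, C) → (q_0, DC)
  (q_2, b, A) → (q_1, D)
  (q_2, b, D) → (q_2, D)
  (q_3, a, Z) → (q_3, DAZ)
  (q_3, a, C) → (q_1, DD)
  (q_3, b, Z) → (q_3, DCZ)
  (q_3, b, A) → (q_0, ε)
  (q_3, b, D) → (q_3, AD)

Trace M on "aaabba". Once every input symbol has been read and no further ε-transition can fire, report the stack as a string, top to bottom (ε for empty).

(q_0, aaabba, Z)
  read a, top Z: go to q_2, push Z → (q_2, aabba, Z)
  read a, top Z: go to q_2, push CZ → (q_2, abba, CZ)
  read a, top C: go to q_0, push DC → (q_0, bba, DCZ)
  read b, top D: go to q_0, push CC → (q_0, ba, CCCZ)
  read b, top C: go to q_1, push AC → (q_1, a, ACCCZ)
  ε-move, top A: go to q_3, push ε → (q_3, a, CCCZ)
  read a, top C: go to q_1, push DD → (q_1, ε, DDCCZ)
All input consumed in state q_1 with stack DDCCZ.

DDCCZ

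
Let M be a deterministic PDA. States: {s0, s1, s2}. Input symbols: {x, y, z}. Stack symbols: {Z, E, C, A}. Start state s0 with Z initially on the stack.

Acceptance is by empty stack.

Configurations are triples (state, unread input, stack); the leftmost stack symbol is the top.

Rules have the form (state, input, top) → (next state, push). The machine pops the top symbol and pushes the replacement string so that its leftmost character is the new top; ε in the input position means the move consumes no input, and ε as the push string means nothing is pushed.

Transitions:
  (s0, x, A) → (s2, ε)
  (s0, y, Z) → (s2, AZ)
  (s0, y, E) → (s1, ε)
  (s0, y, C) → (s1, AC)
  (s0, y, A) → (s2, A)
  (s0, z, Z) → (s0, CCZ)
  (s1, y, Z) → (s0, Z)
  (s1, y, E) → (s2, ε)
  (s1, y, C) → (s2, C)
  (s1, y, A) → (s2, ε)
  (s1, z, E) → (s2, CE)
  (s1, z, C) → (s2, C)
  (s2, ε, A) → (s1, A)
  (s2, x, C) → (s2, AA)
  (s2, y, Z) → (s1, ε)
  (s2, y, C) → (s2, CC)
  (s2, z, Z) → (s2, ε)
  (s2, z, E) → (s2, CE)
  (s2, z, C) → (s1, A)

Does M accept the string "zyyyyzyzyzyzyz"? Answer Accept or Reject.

Accept

(s0, zyyyyzyzyzyzyz, Z)
  read z, top Z: go to s0, push CCZ → (s0, yyyyzyzyzyzyz, CCZ)
  read y, top C: go to s1, push AC → (s1, yyyzyzyzyzyz, ACCZ)
  read y, top A: go to s2, push ε → (s2, yyzyzyzyzyz, CCZ)
  read y, top C: go to s2, push CC → (s2, yzyzyzyzyz, CCCZ)
  read y, top C: go to s2, push CC → (s2, zyzyzyzyz, CCCCZ)
  read z, top C: go to s1, push A → (s1, yzyzyzyz, ACCCZ)
  read y, top A: go to s2, push ε → (s2, zyzyzyz, CCCZ)
  read z, top C: go to s1, push A → (s1, yzyzyz, ACCZ)
  read y, top A: go to s2, push ε → (s2, zyzyz, CCZ)
  read z, top C: go to s1, push A → (s1, yzyz, ACZ)
  read y, top A: go to s2, push ε → (s2, zyz, CZ)
  read z, top C: go to s1, push A → (s1, yz, AZ)
  read y, top A: go to s2, push ε → (s2, z, Z)
  read z, top Z: go to s2, push ε → (s2, ε, ε)
All input consumed and the stack is empty.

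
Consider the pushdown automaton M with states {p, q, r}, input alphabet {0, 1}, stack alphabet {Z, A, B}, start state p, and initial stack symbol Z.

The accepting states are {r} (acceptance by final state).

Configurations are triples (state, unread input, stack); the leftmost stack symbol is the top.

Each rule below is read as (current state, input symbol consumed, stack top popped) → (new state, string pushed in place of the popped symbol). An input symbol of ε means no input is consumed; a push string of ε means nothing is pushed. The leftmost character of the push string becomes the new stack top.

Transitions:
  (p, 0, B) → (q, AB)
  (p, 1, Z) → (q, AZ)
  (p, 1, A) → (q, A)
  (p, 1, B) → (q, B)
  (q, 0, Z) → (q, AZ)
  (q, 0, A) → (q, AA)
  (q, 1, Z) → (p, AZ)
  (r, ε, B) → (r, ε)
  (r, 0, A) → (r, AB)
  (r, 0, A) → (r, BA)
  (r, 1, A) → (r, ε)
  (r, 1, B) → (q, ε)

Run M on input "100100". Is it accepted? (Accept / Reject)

No computation consumes all input and reaches a final state.

Reject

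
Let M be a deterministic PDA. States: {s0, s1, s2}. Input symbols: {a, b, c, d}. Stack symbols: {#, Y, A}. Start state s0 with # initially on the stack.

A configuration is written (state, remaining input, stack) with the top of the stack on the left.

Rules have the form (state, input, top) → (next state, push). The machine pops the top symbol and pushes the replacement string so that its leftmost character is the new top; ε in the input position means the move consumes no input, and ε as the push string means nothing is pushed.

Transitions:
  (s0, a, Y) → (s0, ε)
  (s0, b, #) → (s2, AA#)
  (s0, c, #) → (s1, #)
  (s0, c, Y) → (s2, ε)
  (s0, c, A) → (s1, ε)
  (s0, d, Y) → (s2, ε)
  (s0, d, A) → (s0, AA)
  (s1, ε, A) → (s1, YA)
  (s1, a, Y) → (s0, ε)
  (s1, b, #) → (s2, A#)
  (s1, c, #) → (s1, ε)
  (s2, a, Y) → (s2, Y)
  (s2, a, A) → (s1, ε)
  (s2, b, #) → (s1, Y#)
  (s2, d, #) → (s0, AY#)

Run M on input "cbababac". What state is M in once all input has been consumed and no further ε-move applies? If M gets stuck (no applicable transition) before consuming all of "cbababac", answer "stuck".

(s0, cbababac, #) ⊢ (s1, bababac, #) ⊢ (s2, ababac, A#) ⊢ (s1, babac, #) ⊢ (s2, abac, A#) ⊢ (s1, bac, #) ⊢ (s2, ac, A#) ⊢ (s1, c, #) ⊢ (s1, ε, ε)
All input consumed; M is in state s1.

s1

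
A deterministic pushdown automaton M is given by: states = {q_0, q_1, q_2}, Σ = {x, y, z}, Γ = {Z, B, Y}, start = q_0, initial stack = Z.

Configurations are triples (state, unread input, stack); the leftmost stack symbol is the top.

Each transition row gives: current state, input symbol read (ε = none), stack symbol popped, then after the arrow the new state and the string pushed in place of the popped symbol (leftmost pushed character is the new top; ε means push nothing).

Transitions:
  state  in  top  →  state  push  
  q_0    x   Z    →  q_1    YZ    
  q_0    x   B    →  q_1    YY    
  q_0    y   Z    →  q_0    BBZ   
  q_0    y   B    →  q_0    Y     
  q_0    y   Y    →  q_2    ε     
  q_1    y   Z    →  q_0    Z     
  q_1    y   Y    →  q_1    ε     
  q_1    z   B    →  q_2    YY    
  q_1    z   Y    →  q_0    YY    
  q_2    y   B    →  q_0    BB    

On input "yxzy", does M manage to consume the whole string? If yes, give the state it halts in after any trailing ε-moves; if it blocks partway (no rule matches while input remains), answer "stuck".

q_2

(q_0, yxzy, Z)
  read y, top Z: go to q_0, push BBZ → (q_0, xzy, BBZ)
  read x, top B: go to q_1, push YY → (q_1, zy, YYBZ)
  read z, top Y: go to q_0, push YY → (q_0, y, YYYBZ)
  read y, top Y: go to q_2, push ε → (q_2, ε, YYBZ)
All input consumed; M is in state q_2.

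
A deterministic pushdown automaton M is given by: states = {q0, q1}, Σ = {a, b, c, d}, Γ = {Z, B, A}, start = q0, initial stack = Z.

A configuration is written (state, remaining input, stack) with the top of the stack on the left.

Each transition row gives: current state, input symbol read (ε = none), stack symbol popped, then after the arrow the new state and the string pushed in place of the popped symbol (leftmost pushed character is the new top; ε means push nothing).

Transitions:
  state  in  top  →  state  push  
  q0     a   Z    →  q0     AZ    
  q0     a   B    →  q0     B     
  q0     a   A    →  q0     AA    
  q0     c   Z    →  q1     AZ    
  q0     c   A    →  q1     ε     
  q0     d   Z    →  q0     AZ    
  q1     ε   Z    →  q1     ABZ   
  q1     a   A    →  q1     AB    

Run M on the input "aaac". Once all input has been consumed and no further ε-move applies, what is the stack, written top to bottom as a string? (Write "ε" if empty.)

AAZ

(q0, aaac, Z) ⊢ (q0, aac, AZ) ⊢ (q0, ac, AAZ) ⊢ (q0, c, AAAZ) ⊢ (q1, ε, AAZ)
All input consumed in state q1 with stack AAZ.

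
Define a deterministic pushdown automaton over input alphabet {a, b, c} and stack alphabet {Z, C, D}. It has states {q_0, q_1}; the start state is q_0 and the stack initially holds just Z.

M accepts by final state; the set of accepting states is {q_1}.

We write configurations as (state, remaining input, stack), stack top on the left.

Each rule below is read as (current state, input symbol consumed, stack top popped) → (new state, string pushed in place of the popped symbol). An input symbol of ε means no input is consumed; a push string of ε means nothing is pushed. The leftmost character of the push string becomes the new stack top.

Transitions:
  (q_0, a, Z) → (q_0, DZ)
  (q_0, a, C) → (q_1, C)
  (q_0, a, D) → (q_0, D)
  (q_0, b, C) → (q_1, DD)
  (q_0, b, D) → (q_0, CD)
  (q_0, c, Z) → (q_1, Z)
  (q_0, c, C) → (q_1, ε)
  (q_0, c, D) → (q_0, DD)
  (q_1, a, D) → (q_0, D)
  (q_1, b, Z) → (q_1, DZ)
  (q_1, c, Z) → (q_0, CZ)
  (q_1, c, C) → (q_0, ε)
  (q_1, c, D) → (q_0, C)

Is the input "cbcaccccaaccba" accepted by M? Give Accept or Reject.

(q_0, cbcaccccaaccba, Z) ⊢ (q_1, bcaccccaaccba, Z) ⊢ (q_1, caccccaaccba, DZ) ⊢ (q_0, accccaaccba, CZ) ⊢ (q_1, ccccaaccba, CZ) ⊢ (q_0, cccaaccba, Z) ⊢ (q_1, ccaaccba, Z) ⊢ (q_0, caaccba, CZ) ⊢ (q_1, aaccba, Z)
No transition applies at (q_1, aaccba, Z); input not fully consumed.

Reject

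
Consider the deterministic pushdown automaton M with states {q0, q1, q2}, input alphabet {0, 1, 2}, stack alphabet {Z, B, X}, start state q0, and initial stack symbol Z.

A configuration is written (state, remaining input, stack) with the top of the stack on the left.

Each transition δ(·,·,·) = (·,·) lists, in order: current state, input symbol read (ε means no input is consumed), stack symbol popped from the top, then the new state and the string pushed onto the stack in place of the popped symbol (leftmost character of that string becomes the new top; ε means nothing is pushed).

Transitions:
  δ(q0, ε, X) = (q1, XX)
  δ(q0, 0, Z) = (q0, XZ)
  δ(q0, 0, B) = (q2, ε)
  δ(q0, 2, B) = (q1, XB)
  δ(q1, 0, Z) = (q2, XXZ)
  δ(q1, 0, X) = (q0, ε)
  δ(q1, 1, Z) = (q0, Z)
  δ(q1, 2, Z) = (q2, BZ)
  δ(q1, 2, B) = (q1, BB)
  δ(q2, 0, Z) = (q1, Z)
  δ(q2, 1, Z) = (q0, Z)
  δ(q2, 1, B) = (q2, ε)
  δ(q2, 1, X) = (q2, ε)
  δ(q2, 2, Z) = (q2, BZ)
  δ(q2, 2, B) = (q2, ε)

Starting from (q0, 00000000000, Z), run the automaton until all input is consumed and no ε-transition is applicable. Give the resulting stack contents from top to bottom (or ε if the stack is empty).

(q0, 00000000000, Z)
  read 0, top Z: go to q0, push XZ → (q0, 0000000000, XZ)
  ε-move, top X: go to q1, push XX → (q1, 0000000000, XXZ)
  read 0, top X: go to q0, push ε → (q0, 000000000, XZ)
  ε-move, top X: go to q1, push XX → (q1, 000000000, XXZ)
  read 0, top X: go to q0, push ε → (q0, 00000000, XZ)
  ε-move, top X: go to q1, push XX → (q1, 00000000, XXZ)
  read 0, top X: go to q0, push ε → (q0, 0000000, XZ)
  ε-move, top X: go to q1, push XX → (q1, 0000000, XXZ)
  read 0, top X: go to q0, push ε → (q0, 000000, XZ)
  ε-move, top X: go to q1, push XX → (q1, 000000, XXZ)
  read 0, top X: go to q0, push ε → (q0, 00000, XZ)
  ε-move, top X: go to q1, push XX → (q1, 00000, XXZ)
  read 0, top X: go to q0, push ε → (q0, 0000, XZ)
  ε-move, top X: go to q1, push XX → (q1, 0000, XXZ)
  read 0, top X: go to q0, push ε → (q0, 000, XZ)
  ε-move, top X: go to q1, push XX → (q1, 000, XXZ)
  read 0, top X: go to q0, push ε → (q0, 00, XZ)
  ε-move, top X: go to q1, push XX → (q1, 00, XXZ)
  read 0, top X: go to q0, push ε → (q0, 0, XZ)
  ε-move, top X: go to q1, push XX → (q1, 0, XXZ)
  read 0, top X: go to q0, push ε → (q0, ε, XZ)
  ε-move, top X: go to q1, push XX → (q1, ε, XXZ)
All input consumed in state q1 with stack XXZ.

XXZ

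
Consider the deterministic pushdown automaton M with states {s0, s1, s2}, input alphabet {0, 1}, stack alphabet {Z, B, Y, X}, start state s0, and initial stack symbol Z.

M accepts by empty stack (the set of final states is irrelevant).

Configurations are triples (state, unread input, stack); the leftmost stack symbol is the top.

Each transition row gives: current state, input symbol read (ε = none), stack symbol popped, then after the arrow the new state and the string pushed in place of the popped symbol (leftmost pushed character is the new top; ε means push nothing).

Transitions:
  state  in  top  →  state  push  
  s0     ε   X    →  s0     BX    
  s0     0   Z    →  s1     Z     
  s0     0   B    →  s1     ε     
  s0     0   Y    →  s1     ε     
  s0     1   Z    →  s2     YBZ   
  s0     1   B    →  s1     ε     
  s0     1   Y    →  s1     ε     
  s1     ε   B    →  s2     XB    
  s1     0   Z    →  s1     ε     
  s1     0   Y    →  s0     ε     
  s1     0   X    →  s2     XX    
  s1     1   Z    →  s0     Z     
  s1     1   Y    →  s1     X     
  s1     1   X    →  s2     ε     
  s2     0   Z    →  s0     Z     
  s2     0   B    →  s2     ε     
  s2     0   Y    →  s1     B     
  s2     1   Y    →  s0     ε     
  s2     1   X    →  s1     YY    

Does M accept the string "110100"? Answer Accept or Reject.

Accept

(s0, 110100, Z) ⊢ (s2, 10100, YBZ) ⊢ (s0, 0100, BZ) ⊢ (s1, 100, Z) ⊢ (s0, 00, Z) ⊢ (s1, 0, Z) ⊢ (s1, ε, ε)
All input consumed and the stack is empty.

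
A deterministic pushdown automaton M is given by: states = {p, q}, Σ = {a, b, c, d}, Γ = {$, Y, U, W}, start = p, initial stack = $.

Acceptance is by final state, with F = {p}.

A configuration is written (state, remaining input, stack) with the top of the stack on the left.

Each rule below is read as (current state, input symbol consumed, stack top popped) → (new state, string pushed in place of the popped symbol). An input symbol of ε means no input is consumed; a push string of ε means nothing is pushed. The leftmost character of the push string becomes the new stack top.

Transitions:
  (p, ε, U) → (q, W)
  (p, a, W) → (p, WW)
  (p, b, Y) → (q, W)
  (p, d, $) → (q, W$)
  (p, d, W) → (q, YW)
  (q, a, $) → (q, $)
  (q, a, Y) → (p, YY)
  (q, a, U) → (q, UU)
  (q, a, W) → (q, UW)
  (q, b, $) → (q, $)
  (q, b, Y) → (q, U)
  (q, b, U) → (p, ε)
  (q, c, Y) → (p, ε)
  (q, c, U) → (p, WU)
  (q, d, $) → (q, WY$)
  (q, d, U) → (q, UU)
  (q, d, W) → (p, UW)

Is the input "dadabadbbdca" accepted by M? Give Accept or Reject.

Reject

(p, dadabadbbdca, $)
  read d, top $: go to q, push W$ → (q, adabadbbdca, W$)
  read a, top W: go to q, push UW → (q, dabadbbdca, UW$)
  read d, top U: go to q, push UU → (q, abadbbdca, UUW$)
  read a, top U: go to q, push UU → (q, badbbdca, UUUW$)
  read b, top U: go to p, push ε → (p, adbbdca, UUW$)
  ε-move, top U: go to q, push W → (q, adbbdca, WUW$)
  read a, top W: go to q, push UW → (q, dbbdca, UWUW$)
  read d, top U: go to q, push UU → (q, bbdca, UUWUW$)
  read b, top U: go to p, push ε → (p, bdca, UWUW$)
  ε-move, top U: go to q, push W → (q, bdca, WWUW$)
No transition applies at (q, bdca, WWUW$); input not fully consumed.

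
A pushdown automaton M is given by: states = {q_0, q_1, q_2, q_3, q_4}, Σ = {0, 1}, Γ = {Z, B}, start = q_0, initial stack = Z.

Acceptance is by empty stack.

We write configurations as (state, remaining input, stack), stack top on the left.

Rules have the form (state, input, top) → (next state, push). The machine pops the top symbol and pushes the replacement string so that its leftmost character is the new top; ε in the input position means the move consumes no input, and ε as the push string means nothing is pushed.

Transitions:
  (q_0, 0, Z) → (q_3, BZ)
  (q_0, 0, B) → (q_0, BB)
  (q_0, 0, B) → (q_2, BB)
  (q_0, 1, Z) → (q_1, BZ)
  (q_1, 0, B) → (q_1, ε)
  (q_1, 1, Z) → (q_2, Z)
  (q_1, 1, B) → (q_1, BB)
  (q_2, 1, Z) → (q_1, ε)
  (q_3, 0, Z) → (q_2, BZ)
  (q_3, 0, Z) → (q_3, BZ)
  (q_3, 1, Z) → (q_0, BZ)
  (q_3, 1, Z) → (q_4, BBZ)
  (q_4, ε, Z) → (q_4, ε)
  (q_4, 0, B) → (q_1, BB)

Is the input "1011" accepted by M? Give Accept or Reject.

One accepting computation: (q_0, 1011, Z) ⊢ (q_1, 011, BZ) ⊢ (q_1, 11, Z) ⊢ (q_2, 1, Z) ⊢ (q_1, ε, ε)
All input consumed and the stack is empty.

Accept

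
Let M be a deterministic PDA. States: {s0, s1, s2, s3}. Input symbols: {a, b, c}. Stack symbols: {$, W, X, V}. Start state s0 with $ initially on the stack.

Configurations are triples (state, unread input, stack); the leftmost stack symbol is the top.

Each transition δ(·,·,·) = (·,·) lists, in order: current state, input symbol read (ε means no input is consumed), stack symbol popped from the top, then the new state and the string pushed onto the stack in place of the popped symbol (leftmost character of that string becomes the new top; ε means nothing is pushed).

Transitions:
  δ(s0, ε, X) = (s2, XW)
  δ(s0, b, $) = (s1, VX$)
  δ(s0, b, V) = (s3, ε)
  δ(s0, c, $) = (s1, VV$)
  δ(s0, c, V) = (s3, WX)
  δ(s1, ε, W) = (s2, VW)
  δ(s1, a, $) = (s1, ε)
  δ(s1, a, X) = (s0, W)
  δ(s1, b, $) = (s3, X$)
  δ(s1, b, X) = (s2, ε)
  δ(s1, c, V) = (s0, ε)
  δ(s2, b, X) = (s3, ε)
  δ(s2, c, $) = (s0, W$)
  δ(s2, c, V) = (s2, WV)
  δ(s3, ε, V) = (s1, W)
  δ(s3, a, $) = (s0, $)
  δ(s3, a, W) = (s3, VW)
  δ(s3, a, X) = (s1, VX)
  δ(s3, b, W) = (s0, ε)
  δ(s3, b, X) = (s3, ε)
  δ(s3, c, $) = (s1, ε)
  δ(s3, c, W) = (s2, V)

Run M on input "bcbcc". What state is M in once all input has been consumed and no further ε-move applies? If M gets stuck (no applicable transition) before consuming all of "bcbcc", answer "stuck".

s2

(s0, bcbcc, $)
  read b, top $: go to s1, push VX$ → (s1, cbcc, VX$)
  read c, top V: go to s0, push ε → (s0, bcc, X$)
  ε-move, top X: go to s2, push XW → (s2, bcc, XW$)
  read b, top X: go to s3, push ε → (s3, cc, W$)
  read c, top W: go to s2, push V → (s2, c, V$)
  read c, top V: go to s2, push WV → (s2, ε, WV$)
All input consumed; M is in state s2.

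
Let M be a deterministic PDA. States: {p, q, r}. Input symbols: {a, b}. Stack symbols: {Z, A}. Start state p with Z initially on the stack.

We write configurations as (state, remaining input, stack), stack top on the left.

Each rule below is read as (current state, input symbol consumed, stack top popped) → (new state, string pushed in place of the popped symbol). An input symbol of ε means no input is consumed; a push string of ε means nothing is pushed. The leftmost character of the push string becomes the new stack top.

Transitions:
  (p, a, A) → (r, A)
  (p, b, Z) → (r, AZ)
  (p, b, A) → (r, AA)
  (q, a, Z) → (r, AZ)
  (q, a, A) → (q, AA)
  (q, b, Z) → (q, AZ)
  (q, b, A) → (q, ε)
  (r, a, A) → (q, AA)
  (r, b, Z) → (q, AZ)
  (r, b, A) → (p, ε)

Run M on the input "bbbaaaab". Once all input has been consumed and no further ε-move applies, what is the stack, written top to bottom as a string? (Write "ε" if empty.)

AAAAZ

(p, bbbaaaab, Z)
  read b, top Z: go to r, push AZ → (r, bbaaaab, AZ)
  read b, top A: go to p, push ε → (p, baaaab, Z)
  read b, top Z: go to r, push AZ → (r, aaaab, AZ)
  read a, top A: go to q, push AA → (q, aaab, AAZ)
  read a, top A: go to q, push AA → (q, aab, AAAZ)
  read a, top A: go to q, push AA → (q, ab, AAAAZ)
  read a, top A: go to q, push AA → (q, b, AAAAAZ)
  read b, top A: go to q, push ε → (q, ε, AAAAZ)
All input consumed in state q with stack AAAAZ.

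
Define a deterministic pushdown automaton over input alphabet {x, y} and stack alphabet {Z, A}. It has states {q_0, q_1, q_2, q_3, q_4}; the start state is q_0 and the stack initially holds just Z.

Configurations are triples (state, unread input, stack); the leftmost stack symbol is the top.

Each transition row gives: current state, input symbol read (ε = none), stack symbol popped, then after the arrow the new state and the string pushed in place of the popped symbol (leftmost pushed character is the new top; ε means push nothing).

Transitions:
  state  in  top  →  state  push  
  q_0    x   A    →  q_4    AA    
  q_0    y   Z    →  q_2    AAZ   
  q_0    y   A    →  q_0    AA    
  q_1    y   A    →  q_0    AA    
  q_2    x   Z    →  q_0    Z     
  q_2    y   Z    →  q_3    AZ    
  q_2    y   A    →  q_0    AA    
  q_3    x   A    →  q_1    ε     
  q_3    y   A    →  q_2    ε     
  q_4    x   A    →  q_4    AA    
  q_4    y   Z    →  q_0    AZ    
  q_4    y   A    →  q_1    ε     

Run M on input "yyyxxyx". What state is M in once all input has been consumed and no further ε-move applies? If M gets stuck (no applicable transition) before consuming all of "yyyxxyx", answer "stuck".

(q_0, yyyxxyx, Z) ⊢ (q_2, yyxxyx, AAZ) ⊢ (q_0, yxxyx, AAAZ) ⊢ (q_0, xxyx, AAAAZ) ⊢ (q_4, xyx, AAAAAZ) ⊢ (q_4, yx, AAAAAAZ) ⊢ (q_1, x, AAAAAZ)
No transition for (q_1, x, top A); M blocks with input x remaining.

stuck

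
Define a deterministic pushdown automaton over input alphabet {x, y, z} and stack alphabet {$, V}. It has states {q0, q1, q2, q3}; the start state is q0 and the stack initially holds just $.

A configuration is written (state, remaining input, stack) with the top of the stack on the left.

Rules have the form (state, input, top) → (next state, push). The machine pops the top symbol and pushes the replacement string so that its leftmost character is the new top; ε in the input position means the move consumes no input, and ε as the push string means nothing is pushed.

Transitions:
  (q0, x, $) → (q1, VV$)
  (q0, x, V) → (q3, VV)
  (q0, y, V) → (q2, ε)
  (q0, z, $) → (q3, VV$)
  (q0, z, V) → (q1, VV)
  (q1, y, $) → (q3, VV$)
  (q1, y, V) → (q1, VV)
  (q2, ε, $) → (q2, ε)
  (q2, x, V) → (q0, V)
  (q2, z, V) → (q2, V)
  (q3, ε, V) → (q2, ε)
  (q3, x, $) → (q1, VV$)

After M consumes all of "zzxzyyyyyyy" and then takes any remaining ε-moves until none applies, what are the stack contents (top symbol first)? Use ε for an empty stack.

VVVVVVVVV$

(q0, zzxzyyyyyyy, $)
  read z, top $: go to q3, push VV$ → (q3, zxzyyyyyyy, VV$)
  ε-move, top V: go to q2, push ε → (q2, zxzyyyyyyy, V$)
  read z, top V: go to q2, push V → (q2, xzyyyyyyy, V$)
  read x, top V: go to q0, push V → (q0, zyyyyyyy, V$)
  read z, top V: go to q1, push VV → (q1, yyyyyyy, VV$)
  read y, top V: go to q1, push VV → (q1, yyyyyy, VVV$)
  read y, top V: go to q1, push VV → (q1, yyyyy, VVVV$)
  read y, top V: go to q1, push VV → (q1, yyyy, VVVVV$)
  read y, top V: go to q1, push VV → (q1, yyy, VVVVVV$)
  read y, top V: go to q1, push VV → (q1, yy, VVVVVVV$)
  read y, top V: go to q1, push VV → (q1, y, VVVVVVVV$)
  read y, top V: go to q1, push VV → (q1, ε, VVVVVVVVV$)
All input consumed in state q1 with stack VVVVVVVVV$.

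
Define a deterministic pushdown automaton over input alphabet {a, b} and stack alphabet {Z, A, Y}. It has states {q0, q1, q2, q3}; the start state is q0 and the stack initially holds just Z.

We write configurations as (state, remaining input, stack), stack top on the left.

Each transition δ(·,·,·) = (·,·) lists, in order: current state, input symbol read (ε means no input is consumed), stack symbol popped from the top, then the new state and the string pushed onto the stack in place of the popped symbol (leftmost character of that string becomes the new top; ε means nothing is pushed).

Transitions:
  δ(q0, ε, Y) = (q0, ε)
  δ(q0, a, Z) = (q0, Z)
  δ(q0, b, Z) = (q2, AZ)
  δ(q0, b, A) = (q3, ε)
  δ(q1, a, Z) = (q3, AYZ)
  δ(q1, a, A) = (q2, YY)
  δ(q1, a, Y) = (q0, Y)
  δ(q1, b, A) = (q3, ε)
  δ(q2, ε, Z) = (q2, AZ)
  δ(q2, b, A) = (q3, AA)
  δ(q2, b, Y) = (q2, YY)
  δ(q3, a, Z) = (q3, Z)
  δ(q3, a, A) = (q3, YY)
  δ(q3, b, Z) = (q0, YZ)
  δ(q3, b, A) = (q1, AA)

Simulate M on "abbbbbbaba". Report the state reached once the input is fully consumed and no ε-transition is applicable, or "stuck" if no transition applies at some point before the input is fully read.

stuck

(q0, abbbbbbaba, Z) ⊢ (q0, bbbbbbaba, Z) ⊢ (q2, bbbbbaba, AZ) ⊢ (q3, bbbbaba, AAZ) ⊢ (q1, bbbaba, AAAZ) ⊢ (q3, bbaba, AAZ) ⊢ (q1, baba, AAAZ) ⊢ (q3, aba, AAZ) ⊢ (q3, ba, YYAZ)
No transition for (q3, b, top Y); M blocks with input ba remaining.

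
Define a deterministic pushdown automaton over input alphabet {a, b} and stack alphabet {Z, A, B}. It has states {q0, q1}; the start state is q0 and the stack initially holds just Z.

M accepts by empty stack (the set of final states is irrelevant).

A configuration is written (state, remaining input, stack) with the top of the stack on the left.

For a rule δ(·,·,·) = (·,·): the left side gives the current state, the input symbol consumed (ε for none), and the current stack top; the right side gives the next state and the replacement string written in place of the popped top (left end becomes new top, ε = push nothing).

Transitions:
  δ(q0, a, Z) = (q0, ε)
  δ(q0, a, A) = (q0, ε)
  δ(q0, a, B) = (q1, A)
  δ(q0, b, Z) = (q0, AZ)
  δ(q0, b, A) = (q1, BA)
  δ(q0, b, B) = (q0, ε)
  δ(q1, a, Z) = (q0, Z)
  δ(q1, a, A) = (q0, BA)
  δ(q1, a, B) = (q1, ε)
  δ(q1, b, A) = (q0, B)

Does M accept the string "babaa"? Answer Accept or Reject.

Accept

(q0, babaa, Z) ⊢ (q0, abaa, AZ) ⊢ (q0, baa, Z) ⊢ (q0, aa, AZ) ⊢ (q0, a, Z) ⊢ (q0, ε, ε)
All input consumed and the stack is empty.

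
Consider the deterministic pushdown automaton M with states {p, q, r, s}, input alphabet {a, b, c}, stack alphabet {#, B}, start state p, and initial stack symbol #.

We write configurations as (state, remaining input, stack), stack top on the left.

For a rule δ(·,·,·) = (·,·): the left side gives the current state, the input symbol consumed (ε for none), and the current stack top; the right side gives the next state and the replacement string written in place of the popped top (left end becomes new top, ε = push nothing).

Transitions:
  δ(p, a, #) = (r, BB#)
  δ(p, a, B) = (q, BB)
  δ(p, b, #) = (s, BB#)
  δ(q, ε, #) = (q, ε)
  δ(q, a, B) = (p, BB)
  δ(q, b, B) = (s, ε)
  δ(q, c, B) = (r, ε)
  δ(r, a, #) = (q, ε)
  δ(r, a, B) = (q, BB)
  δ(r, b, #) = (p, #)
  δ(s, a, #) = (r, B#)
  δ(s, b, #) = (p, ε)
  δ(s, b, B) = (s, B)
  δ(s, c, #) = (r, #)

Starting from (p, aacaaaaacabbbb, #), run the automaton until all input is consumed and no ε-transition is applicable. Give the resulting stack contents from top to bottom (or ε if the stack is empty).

(p, aacaaaaacabbbb, #) ⊢ (r, acaaaaacabbbb, BB#) ⊢ (q, caaaaacabbbb, BBB#) ⊢ (r, aaaaacabbbb, BB#) ⊢ (q, aaaacabbbb, BBB#) ⊢ (p, aaacabbbb, BBBB#) ⊢ (q, aacabbbb, BBBBB#) ⊢ (p, acabbbb, BBBBBB#) ⊢ (q, cabbbb, BBBBBBB#) ⊢ (r, abbbb, BBBBBB#) ⊢ (q, bbbb, BBBBBBB#) ⊢ (s, bbb, BBBBBB#) ⊢ (s, bb, BBBBBB#) ⊢ (s, b, BBBBBB#) ⊢ (s, ε, BBBBBB#)
All input consumed in state s with stack BBBBBB#.

BBBBBB#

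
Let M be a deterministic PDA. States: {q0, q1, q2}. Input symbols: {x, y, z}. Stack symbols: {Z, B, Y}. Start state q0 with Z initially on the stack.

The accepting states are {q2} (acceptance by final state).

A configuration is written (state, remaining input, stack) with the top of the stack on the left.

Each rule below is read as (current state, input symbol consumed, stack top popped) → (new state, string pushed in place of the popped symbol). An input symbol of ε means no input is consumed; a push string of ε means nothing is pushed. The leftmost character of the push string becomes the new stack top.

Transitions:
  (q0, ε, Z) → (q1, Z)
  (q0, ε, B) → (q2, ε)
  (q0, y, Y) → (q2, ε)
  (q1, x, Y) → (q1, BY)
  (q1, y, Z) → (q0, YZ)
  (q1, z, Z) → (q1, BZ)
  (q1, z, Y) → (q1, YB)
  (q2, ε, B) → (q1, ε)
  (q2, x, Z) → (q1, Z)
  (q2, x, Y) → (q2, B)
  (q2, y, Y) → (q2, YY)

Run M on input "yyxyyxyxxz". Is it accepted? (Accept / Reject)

Reject

(q0, yyxyyxyxxz, Z)
  ε-move, top Z: go to q1, push Z → (q1, yyxyyxyxxz, Z)
  read y, top Z: go to q0, push YZ → (q0, yxyyxyxxz, YZ)
  read y, top Y: go to q2, push ε → (q2, xyyxyxxz, Z)
  read x, top Z: go to q1, push Z → (q1, yyxyxxz, Z)
  read y, top Z: go to q0, push YZ → (q0, yxyxxz, YZ)
  read y, top Y: go to q2, push ε → (q2, xyxxz, Z)
  read x, top Z: go to q1, push Z → (q1, yxxz, Z)
  read y, top Z: go to q0, push YZ → (q0, xxz, YZ)
No transition applies at (q0, xxz, YZ); input not fully consumed.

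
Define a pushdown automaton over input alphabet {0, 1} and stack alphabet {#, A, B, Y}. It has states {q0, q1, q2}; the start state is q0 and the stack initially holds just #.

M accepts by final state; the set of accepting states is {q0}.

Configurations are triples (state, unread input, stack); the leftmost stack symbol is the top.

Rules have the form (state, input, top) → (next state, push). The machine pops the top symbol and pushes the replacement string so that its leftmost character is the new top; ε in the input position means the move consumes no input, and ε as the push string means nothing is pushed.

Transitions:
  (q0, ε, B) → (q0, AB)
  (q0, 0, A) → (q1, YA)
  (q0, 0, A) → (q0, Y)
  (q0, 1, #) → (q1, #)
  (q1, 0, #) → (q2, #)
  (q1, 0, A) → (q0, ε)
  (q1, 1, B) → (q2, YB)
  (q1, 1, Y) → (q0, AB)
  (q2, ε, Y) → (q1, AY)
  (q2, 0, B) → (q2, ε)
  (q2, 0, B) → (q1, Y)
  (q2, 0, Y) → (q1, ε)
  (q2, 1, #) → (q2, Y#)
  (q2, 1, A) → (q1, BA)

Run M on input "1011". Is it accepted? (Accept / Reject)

No computation consumes all input and reaches a final state.

Reject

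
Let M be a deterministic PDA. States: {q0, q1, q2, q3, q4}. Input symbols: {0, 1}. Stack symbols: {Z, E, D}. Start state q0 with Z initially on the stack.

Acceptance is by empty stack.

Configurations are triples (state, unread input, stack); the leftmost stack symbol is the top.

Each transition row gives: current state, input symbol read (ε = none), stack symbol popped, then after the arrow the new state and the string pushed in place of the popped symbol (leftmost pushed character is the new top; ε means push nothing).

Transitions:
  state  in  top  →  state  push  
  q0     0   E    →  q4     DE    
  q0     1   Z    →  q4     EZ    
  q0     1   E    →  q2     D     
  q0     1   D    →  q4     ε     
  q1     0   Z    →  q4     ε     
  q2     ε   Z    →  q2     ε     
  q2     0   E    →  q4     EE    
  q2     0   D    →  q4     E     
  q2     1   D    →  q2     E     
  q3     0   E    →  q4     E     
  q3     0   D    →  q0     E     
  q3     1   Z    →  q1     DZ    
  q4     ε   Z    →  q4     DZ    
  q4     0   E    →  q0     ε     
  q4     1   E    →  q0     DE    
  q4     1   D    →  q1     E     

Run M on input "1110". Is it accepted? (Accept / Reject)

Reject

(q0, 1110, Z)
  read 1, top Z: go to q4, push EZ → (q4, 110, EZ)
  read 1, top E: go to q0, push DE → (q0, 10, DEZ)
  read 1, top D: go to q4, push ε → (q4, 0, EZ)
  read 0, top E: go to q0, push ε → (q0, ε, Z)
All input consumed; stack is Z, not empty, and no further ε-move applies.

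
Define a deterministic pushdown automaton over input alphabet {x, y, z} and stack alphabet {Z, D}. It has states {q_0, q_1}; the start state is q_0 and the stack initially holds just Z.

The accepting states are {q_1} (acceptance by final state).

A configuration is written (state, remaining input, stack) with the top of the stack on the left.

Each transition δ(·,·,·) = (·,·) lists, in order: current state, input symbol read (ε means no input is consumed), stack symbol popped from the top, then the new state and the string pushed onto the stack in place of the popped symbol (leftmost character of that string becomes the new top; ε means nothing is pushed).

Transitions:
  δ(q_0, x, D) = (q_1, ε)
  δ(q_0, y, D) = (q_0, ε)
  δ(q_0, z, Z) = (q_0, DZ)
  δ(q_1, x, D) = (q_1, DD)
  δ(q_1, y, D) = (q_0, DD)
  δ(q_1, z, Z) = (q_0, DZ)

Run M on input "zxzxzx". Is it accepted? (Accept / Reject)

(q_0, zxzxzx, Z)
  read z, top Z: go to q_0, push DZ → (q_0, xzxzx, DZ)
  read x, top D: go to q_1, push ε → (q_1, zxzx, Z)
  read z, top Z: go to q_0, push DZ → (q_0, xzx, DZ)
  read x, top D: go to q_1, push ε → (q_1, zx, Z)
  read z, top Z: go to q_0, push DZ → (q_0, x, DZ)
  read x, top D: go to q_1, push ε → (q_1, ε, Z)
All input consumed; state q_1 ∈ F.

Accept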